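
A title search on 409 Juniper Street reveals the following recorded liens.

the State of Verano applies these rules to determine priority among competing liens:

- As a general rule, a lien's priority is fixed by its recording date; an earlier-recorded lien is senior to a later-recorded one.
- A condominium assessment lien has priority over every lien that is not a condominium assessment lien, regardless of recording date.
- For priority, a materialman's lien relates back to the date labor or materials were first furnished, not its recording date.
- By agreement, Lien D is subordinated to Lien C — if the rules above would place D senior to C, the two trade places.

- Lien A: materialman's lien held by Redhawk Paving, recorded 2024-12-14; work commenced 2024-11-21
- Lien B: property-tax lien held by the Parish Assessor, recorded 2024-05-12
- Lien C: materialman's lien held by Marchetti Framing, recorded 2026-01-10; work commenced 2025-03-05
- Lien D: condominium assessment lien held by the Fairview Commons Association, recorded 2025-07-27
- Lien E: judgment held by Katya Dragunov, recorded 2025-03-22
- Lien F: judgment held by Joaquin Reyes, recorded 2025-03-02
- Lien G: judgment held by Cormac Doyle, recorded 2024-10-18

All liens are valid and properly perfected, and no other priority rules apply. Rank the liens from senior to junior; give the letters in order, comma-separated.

Effective dates after the stated exceptions: A is treated as recorded 2024-11-21, the work-commencement date; C relates back to 2025-03-05 (work commenced).
D, as a condominium assessment lien, has superpriority and ranks first.
Remaining liens by effective date: B (2024-05-12), G (2024-10-18), A (2024-11-21), F (2025-03-02), C (2025-03-05), E (2025-03-22).
The subordination applies — D was senior to C — so D and C swap.

C, B, G, A, F, D, E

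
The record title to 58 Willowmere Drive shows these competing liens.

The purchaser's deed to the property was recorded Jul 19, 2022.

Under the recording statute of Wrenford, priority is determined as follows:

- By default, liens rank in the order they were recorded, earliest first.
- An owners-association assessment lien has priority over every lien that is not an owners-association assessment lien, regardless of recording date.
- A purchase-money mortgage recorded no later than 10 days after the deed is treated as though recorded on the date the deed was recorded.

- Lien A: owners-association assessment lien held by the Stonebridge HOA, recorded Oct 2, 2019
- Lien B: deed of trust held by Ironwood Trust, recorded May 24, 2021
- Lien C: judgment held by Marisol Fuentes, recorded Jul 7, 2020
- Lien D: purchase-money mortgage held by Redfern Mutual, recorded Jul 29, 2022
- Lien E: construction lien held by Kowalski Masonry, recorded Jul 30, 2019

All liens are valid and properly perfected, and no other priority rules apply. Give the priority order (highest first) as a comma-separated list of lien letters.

Adjusting effective dates: D was recorded within the 10-day window, so its effective date is the deed date Jul 19, 2022.
A is an owners-association assessment lien and takes priority over every other lien.
Remaining liens by effective date: E (Jul 30, 2019), C (Jul 7, 2020), B (May 24, 2021), D (Jul 19, 2022).

A, E, C, B, D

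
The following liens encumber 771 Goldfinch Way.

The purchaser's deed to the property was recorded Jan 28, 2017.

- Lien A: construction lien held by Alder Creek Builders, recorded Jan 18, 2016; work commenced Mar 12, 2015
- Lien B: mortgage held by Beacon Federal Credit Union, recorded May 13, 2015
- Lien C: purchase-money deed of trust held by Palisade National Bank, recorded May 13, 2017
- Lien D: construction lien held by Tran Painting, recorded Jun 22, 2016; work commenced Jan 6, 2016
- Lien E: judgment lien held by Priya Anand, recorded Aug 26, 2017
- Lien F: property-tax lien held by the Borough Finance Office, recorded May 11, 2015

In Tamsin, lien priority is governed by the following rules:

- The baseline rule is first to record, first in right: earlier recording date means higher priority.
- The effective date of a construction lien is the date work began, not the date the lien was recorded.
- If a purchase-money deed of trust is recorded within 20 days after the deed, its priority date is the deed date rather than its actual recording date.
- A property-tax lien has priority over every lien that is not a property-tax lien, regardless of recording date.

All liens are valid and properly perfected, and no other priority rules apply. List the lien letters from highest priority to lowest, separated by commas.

Adjusting effective dates: A's effective date is Mar 12, 2015, when work began; C was recorded 105 days after the deed, outside the 20-day window, so it keeps its recording date; D relates back to Jan 6, 2016 (work commenced).
F is a property-tax lien, so it outranks all other liens regardless of date.
Ordering the rest by effective date: A (Mar 12, 2015), B (May 13, 2015), D (Jan 6, 2016), C (May 13, 2017), E (Aug 26, 2017).

F, A, B, D, C, E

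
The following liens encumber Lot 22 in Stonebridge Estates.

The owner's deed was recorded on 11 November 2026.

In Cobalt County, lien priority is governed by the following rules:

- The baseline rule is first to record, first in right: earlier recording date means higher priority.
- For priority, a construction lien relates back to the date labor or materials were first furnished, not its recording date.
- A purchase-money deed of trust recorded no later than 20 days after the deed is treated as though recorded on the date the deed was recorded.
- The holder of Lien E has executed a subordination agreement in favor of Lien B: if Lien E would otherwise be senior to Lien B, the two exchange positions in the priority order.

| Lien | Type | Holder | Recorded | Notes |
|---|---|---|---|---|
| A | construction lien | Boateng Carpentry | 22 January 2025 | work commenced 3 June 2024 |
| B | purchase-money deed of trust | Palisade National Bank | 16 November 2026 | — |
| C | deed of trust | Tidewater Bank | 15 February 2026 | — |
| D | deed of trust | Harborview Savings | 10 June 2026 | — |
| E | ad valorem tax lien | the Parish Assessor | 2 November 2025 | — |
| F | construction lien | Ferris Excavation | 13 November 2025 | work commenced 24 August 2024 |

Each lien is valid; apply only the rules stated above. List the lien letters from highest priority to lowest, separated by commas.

Effective dates after the stated exceptions: A's effective date is 3 June 2024, when work began; B relates back to the deed date 11 November 2026; F's effective date is 24 August 2024, when work began.
By effective date: A (3 June 2024), F (24 August 2024), E (2 November 2025), C (15 February 2026), D (10 June 2026), B (11 November 2026).
The subordination applies — E was senior to B — so E and B swap.

A, F, B, C, D, E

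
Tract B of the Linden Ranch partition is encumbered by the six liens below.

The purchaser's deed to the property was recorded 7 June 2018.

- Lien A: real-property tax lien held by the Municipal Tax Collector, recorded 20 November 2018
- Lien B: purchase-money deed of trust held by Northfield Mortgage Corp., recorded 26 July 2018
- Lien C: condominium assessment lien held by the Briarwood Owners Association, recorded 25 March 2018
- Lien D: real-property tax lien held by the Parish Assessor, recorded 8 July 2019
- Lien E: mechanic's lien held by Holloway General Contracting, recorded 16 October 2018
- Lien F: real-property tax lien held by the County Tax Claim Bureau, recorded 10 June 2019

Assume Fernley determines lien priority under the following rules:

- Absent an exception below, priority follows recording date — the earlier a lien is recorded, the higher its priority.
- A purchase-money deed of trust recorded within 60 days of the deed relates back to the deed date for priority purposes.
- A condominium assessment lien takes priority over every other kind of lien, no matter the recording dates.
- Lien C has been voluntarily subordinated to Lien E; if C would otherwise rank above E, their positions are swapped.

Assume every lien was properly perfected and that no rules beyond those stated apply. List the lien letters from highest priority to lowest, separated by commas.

Effective dates after the stated exceptions: B was recorded within the 60-day window, so its effective date is the deed date 7 June 2018.
C is a condominium assessment lien, so it outranks all other liens regardless of date.
The other liens, earliest effective date first: B (7 June 2018), E (16 October 2018), A (20 November 2018), F (10 June 2019), D (8 July 2019).
C would otherwise be senior to E, so under the subordination agreement C and E exchange positions.

E, B, C, A, F, D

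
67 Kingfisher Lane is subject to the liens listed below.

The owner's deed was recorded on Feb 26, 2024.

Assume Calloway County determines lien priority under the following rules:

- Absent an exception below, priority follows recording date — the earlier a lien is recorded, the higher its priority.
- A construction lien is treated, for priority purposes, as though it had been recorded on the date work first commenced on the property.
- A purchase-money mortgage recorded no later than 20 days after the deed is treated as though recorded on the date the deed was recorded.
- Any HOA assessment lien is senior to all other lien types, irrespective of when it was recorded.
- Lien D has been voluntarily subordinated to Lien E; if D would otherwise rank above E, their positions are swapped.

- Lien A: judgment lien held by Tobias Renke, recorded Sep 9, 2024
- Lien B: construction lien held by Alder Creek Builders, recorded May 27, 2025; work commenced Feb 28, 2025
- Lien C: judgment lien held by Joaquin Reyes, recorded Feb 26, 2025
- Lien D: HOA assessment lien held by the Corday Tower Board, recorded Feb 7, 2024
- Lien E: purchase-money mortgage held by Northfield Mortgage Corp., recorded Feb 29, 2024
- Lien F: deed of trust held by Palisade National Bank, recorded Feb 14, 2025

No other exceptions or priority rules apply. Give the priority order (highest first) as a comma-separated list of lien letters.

Effective dates: B's effective date is Feb 28, 2025, when work began; E relates back to the deed date Feb 26, 2024.
As an HOA assessment lien, D is senior to every other lien.
Among the remaining liens, by effective date: E (Feb 26, 2024), A (Sep 9, 2024), F (Feb 14, 2025), C (Feb 26, 2025), B (Feb 28, 2025).
D is senior to E before the subordination, so the two trade places.

E, D, A, F, C, B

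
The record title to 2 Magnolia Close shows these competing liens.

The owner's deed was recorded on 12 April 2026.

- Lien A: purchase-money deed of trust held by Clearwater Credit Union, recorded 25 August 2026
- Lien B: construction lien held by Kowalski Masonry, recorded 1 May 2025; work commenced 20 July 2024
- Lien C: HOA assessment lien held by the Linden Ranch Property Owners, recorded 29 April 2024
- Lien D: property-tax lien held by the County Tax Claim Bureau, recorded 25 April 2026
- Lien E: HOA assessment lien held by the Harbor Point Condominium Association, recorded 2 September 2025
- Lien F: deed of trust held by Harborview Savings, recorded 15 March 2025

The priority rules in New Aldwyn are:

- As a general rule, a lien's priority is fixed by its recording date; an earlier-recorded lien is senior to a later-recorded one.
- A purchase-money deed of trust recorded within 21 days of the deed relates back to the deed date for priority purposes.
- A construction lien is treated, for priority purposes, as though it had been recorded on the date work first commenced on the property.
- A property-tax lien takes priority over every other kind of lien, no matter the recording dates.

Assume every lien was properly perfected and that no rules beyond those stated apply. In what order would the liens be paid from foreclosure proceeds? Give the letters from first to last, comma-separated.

D, C, B, F, E, A

Adjusting effective dates: A was recorded 135 days after the deed — beyond 21 days — so no relation-back applies; B's effective date is 20 July 2024, when work began.
D is a property-tax lien, so it outranks all other liens regardless of date.
Ordering the rest by effective date: C (29 April 2024), B (20 July 2024), F (15 March 2025), E (2 September 2025), A (25 August 2026).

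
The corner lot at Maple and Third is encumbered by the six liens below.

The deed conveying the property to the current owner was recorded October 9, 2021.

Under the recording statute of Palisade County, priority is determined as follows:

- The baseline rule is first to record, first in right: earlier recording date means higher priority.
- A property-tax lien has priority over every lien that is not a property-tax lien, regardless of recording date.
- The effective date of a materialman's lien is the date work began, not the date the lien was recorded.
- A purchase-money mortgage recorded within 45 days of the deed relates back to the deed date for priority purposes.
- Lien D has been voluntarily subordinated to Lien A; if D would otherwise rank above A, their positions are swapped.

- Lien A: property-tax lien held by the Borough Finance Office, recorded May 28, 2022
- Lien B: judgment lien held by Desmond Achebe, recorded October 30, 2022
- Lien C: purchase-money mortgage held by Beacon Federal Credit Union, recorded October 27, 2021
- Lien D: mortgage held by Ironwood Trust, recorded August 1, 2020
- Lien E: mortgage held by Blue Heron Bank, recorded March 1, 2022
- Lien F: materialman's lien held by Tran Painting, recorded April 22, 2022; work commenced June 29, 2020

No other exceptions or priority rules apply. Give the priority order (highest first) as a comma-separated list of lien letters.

Adjusting effective dates: C's effective date is the deed date, October 9, 2021; F is treated as recorded June 29, 2020, the work-commencement date.
A is a property-tax lien and takes priority over every other lien.
Among the remaining liens, by effective date: F (June 29, 2020), D (August 1, 2020), C (October 9, 2021), E (March 1, 2022), B (October 30, 2022).
D is already junior to A, so the subordination agreement changes nothing.

A, F, D, C, E, B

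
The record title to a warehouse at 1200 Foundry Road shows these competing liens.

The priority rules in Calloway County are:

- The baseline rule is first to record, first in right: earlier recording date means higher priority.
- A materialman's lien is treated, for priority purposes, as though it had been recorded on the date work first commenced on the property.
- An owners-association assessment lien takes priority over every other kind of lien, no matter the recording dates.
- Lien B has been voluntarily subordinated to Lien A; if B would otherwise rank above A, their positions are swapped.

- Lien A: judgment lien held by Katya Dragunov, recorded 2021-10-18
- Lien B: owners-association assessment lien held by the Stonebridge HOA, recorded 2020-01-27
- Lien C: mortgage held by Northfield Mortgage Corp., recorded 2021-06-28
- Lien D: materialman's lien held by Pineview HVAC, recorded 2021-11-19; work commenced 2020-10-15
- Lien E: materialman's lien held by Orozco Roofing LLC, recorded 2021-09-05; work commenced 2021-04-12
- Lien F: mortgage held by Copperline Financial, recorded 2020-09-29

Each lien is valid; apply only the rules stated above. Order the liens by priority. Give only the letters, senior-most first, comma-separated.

A, F, D, E, C, B

Adjusting effective dates: D is treated as recorded 2020-10-15, the work-commencement date; E's effective date is 2021-04-12, when work began.
B, as an owners-association assessment lien, has superpriority and ranks first.
The other liens, earliest effective date first: F (2020-09-29), D (2020-10-15), E (2021-04-12), C (2021-06-28), A (2021-10-18).
The subordination applies — B was senior to A — so B and A swap.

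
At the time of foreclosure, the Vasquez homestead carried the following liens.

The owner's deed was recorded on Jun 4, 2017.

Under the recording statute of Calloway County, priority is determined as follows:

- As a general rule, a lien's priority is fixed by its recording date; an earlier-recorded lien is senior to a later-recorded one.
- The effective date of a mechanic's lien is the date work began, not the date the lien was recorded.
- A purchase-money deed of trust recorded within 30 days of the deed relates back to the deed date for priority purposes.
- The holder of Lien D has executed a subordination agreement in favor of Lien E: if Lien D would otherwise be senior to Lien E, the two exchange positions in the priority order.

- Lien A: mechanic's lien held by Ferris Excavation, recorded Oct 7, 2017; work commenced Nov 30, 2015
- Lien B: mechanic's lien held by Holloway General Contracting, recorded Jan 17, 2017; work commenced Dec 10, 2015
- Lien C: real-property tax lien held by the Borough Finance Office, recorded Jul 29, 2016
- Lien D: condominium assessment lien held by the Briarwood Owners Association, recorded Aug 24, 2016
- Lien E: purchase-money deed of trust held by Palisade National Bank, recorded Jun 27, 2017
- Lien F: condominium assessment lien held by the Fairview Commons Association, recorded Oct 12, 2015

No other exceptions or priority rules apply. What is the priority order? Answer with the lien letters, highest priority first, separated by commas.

F, A, B, C, E, D

First, effective dates: A relates back to Nov 30, 2015 (work commenced); B relates back to Dec 10, 2015 (work commenced); E relates back to the deed date Jun 4, 2017.
By effective date: F (Oct 12, 2015), A (Nov 30, 2015), B (Dec 10, 2015), C (Jul 29, 2016), D (Aug 24, 2016), E (Jun 4, 2017).
D is senior to E before the subordination, so the two trade places.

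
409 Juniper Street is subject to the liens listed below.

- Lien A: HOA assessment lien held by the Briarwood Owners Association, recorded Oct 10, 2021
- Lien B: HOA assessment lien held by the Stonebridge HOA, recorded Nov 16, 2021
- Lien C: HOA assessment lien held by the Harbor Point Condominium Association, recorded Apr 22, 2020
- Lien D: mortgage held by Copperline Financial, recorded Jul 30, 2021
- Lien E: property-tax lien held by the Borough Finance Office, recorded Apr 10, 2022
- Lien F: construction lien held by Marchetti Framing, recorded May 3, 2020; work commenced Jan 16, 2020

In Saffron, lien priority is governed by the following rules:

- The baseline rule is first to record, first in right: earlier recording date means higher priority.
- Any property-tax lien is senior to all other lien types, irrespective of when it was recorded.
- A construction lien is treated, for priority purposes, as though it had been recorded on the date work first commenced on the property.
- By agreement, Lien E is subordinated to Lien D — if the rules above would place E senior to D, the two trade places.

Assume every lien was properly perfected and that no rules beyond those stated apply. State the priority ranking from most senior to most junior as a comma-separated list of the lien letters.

First, effective dates: F's effective date is Jan 16, 2020, when work began.
As a property-tax lien, E is senior to every other lien.
The other liens, earliest effective date first: F (Jan 16, 2020), C (Apr 22, 2020), D (Jul 30, 2021), A (Oct 10, 2021), B (Nov 16, 2021).
Because E would otherwise rank above D, the subordination swaps them.

D, F, C, E, A, B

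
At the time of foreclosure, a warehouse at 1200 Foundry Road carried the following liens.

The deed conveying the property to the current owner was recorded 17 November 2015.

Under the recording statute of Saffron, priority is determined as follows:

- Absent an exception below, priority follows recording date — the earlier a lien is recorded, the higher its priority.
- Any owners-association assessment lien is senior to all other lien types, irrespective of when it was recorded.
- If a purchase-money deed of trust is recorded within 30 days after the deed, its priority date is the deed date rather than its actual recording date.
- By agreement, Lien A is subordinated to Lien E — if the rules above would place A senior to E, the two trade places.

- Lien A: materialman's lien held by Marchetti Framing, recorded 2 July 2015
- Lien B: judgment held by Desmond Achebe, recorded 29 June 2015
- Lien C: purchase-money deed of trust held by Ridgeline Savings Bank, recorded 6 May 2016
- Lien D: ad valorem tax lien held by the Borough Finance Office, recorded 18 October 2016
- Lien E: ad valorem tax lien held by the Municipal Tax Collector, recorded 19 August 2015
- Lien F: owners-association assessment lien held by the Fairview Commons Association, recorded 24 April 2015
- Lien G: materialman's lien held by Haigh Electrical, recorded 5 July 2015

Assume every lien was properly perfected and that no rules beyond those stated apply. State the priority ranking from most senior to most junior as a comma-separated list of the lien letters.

Adjusting effective dates: C missed the 30-day window (171 days after the deed), so its recording date stands.
F is an owners-association assessment lien and takes priority over every other lien.
The other liens, earliest effective date first: B (29 June 2015), A (2 July 2015), G (5 July 2015), E (19 August 2015), C (6 May 2016), D (18 October 2016).
A would otherwise be senior to E, so under the subordination agreement A and E exchange positions.

F, B, E, G, A, C, D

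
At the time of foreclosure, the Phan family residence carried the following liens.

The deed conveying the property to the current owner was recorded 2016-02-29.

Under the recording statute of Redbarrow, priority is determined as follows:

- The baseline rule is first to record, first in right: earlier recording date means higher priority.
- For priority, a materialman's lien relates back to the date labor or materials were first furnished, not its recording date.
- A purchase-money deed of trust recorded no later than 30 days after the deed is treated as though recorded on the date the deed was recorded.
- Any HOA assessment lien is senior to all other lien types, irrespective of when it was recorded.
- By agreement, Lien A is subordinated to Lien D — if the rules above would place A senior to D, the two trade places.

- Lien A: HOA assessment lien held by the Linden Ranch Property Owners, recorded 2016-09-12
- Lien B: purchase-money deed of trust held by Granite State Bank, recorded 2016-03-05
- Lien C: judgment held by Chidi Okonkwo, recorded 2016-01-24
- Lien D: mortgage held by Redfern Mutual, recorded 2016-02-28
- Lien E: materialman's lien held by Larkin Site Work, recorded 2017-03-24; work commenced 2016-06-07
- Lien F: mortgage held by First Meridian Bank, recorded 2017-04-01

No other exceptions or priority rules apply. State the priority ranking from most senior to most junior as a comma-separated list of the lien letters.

Adjusting effective dates: B's effective date is the deed date, 2016-02-29; E is treated as recorded 2016-06-07, the work-commencement date.
A is an HOA assessment lien and takes priority over every other lien.
Ordering the rest by effective date: C (2016-01-24), D (2016-02-28), B (2016-02-29), E (2016-06-07), F (2017-04-01).
The subordination applies — A was senior to D — so A and D swap.

D, C, A, B, E, F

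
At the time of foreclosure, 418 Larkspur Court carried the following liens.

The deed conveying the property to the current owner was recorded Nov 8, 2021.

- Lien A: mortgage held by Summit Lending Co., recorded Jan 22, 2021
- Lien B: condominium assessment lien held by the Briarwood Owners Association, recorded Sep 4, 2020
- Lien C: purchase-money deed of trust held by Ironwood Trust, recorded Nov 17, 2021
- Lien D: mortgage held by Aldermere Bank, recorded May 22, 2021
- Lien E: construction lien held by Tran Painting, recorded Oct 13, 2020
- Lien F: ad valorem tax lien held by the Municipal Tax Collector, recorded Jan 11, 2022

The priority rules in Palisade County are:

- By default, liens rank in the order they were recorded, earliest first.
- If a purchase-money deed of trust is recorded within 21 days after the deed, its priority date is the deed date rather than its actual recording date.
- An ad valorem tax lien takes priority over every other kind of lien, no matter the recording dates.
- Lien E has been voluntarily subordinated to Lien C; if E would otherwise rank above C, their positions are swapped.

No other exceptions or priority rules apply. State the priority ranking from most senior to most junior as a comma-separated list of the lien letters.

F, B, C, A, D, E

Effective dates after the stated exceptions: C relates back to the deed date Nov 8, 2021.
F is an ad valorem tax lien and takes priority over every other lien.
Among the remaining liens, by effective date: B (Sep 4, 2020), E (Oct 13, 2020), A (Jan 22, 2021), D (May 22, 2021), C (Nov 8, 2021).
E is senior to C before the subordination, so the two trade places.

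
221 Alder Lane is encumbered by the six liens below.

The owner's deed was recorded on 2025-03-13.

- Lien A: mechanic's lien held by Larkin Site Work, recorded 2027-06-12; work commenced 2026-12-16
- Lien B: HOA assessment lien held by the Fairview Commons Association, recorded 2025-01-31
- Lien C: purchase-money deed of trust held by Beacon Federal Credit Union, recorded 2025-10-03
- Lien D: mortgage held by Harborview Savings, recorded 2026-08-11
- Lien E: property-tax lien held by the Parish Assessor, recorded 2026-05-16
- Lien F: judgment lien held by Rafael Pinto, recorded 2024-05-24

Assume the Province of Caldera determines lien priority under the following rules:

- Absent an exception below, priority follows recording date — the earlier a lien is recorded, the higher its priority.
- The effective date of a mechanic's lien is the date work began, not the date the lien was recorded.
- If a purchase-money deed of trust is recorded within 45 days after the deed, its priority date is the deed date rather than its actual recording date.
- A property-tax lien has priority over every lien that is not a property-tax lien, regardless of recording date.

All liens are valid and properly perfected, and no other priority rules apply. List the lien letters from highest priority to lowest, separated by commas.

Effective dates after the stated exceptions: A is treated as recorded 2026-12-16, the work-commencement date; C was recorded 204 days after the deed — beyond 45 days — so no relation-back applies.
E, as a property-tax lien, has superpriority and ranks first.
Among the remaining liens, by effective date: F (2024-05-24), B (2025-01-31), C (2025-10-03), D (2026-08-11), A (2026-12-16).

E, F, B, C, D, A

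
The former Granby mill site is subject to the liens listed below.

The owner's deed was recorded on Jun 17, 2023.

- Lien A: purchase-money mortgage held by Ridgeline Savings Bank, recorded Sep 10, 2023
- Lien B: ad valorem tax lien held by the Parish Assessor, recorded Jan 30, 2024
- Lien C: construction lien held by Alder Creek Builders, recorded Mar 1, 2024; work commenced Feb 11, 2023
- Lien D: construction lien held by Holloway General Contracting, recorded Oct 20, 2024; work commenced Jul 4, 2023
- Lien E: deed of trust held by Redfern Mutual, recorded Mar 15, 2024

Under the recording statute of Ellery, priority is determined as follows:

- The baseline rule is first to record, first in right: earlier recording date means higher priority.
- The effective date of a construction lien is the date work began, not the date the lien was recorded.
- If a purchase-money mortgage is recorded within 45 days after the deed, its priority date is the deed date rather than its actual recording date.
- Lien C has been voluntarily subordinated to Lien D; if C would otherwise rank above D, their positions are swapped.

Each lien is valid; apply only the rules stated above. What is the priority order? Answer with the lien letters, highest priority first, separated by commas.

D, C, A, B, E

Adjusting effective dates: A was recorded 85 days after the deed, outside the 45-day window, so it keeps its recording date; C is treated as recorded Feb 11, 2023, the work-commencement date; D is treated as recorded Jul 4, 2023, the work-commencement date.
By effective date, earliest first: C (Feb 11, 2023), D (Jul 4, 2023), A (Sep 10, 2023), B (Jan 30, 2024), E (Mar 15, 2024).
Because C would otherwise rank above D, the subordination swaps them.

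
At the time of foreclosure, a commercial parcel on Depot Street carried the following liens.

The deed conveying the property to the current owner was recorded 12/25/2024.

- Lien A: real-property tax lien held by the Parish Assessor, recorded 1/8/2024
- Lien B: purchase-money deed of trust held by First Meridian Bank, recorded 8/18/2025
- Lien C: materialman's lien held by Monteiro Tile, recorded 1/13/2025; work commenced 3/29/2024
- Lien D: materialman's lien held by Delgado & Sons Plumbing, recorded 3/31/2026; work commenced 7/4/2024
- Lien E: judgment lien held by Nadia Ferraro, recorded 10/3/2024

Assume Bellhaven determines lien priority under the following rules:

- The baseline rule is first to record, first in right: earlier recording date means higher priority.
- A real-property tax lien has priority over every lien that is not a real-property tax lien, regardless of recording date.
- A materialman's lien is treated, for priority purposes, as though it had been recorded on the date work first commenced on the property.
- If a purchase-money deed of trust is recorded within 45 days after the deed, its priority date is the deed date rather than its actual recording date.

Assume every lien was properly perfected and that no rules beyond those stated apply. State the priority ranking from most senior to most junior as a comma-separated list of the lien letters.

Adjusting effective dates: B was recorded 236 days after the deed, outside the 45-day window, so it keeps its recording date; C's effective date is 3/29/2024, when work began; D relates back to 7/4/2024 (work commenced).
As a real-property tax lien, A is senior to every other lien.
Ordering the rest by effective date: C (3/29/2024), D (7/4/2024), E (10/3/2024), B (8/18/2025).

A, C, D, E, B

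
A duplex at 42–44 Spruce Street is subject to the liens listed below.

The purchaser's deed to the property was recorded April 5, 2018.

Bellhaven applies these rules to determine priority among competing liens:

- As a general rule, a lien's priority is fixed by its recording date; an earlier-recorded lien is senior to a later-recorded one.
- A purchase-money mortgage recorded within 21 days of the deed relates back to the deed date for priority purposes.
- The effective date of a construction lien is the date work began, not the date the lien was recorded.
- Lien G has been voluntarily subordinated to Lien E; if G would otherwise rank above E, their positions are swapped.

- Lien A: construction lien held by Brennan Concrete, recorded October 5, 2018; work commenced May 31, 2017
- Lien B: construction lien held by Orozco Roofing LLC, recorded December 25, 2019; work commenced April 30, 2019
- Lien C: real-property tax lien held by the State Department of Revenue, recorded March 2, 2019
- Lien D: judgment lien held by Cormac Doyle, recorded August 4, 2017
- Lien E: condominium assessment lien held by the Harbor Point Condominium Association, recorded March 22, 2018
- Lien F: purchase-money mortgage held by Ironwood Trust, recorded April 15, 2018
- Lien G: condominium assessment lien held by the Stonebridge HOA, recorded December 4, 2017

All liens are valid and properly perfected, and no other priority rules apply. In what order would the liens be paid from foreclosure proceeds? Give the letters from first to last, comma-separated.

A, D, E, G, F, C, B

Adjusting effective dates: A relates back to May 31, 2017 (work commenced); B relates back to April 30, 2019 (work commenced); F's effective date is the deed date, April 5, 2018.
By effective date: A (May 31, 2017), D (August 4, 2017), G (December 4, 2017), E (March 22, 2018), F (April 5, 2018), C (March 2, 2019), B (April 30, 2019).
Because G would otherwise rank above E, the subordination swaps them.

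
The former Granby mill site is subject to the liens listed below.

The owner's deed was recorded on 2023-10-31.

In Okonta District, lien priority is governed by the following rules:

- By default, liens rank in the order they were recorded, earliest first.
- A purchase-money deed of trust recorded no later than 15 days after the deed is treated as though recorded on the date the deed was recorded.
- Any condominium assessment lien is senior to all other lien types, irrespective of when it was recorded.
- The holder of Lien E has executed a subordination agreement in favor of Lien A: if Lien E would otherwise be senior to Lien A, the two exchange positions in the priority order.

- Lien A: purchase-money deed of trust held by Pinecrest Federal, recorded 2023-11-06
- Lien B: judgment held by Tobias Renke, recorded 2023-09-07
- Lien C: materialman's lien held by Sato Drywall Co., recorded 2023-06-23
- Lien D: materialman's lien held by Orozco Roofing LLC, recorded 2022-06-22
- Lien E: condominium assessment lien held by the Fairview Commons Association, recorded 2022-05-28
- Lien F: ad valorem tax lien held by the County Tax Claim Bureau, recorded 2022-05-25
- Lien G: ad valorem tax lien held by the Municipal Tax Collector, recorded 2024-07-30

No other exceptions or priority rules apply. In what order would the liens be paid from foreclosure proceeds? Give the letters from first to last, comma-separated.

A, F, D, C, B, E, G

Adjusting effective dates: A relates back to the deed date 2023-10-31.
As a condominium assessment lien, E is senior to every other lien.
Remaining liens by effective date: F (2022-05-25), D (2022-06-22), C (2023-06-23), B (2023-09-07), A (2023-10-31), G (2024-07-30).
E would otherwise be senior to A, so under the subordination agreement E and A exchange positions.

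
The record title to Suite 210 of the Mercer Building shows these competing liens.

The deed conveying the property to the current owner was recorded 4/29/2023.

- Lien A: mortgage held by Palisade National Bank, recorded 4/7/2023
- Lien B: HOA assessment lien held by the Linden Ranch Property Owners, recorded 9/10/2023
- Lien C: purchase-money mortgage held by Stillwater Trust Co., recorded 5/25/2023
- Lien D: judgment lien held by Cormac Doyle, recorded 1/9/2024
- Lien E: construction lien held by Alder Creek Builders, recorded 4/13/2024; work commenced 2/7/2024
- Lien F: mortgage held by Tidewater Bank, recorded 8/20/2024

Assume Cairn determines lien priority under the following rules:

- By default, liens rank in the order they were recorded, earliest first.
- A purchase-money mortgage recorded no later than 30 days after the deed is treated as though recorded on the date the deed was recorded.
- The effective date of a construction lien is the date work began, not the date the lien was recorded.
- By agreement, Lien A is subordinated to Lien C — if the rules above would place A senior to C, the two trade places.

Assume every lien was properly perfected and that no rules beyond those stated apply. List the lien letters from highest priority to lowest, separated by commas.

C, A, B, D, E, F

Effective dates after the stated exceptions: C was recorded within the 30-day window, so its effective date is the deed date 4/29/2023; E's effective date is 2/7/2024, when work began.
By effective date, earliest first: A (4/7/2023), C (4/29/2023), B (9/10/2023), D (1/9/2024), E (2/7/2024), F (8/20/2024).
Because A would otherwise rank above C, the subordination swaps them.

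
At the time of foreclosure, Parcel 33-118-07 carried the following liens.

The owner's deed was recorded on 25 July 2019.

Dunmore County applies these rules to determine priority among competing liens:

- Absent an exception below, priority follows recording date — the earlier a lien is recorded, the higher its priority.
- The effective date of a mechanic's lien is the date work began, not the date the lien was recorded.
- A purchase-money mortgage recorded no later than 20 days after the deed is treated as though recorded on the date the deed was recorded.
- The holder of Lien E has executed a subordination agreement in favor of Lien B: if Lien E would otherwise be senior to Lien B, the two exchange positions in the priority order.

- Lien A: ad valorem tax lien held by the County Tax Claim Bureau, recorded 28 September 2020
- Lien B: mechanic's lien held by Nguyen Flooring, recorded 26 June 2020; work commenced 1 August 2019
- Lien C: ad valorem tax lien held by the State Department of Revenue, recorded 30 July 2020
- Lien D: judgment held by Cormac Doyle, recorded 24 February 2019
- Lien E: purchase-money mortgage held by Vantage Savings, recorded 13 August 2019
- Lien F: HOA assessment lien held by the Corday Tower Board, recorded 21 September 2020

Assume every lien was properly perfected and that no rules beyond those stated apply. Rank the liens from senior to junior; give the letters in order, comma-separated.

D, B, E, C, F, A

Adjusting effective dates: B's effective date is 1 August 2019, when work began; E was recorded within the 20-day window, so its effective date is the deed date 25 July 2019.
Ordering by effective date: D (24 February 2019), E (25 July 2019), B (1 August 2019), C (30 July 2020), F (21 September 2020), A (28 September 2020).
The subordination applies — E was senior to B — so E and B swap.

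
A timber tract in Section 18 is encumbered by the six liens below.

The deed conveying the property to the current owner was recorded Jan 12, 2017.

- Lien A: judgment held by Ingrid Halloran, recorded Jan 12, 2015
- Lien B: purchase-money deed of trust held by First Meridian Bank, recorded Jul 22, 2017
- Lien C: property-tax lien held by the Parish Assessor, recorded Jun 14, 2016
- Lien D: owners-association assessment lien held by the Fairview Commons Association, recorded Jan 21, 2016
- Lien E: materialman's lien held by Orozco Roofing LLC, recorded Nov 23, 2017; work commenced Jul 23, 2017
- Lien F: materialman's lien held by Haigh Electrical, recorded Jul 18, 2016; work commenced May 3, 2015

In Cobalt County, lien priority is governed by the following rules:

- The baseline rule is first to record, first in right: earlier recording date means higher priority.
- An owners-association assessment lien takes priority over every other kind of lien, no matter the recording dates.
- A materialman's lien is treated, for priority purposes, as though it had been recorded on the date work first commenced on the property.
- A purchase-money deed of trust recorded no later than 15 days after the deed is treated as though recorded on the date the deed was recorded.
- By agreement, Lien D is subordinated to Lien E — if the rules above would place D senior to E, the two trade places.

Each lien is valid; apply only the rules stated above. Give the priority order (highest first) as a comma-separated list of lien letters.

E, A, F, C, B, D

Effective dates after the stated exceptions: B missed the 15-day window (191 days after the deed), so its recording date stands; E relates back to Jul 23, 2017 (work commenced); F relates back to May 3, 2015 (work commenced).
D is an owners-association assessment lien and takes priority over every other lien.
Remaining liens by effective date: A (Jan 12, 2015), F (May 3, 2015), C (Jun 14, 2016), B (Jul 22, 2017), E (Jul 23, 2017).
Because D would otherwise rank above E, the subordination swaps them.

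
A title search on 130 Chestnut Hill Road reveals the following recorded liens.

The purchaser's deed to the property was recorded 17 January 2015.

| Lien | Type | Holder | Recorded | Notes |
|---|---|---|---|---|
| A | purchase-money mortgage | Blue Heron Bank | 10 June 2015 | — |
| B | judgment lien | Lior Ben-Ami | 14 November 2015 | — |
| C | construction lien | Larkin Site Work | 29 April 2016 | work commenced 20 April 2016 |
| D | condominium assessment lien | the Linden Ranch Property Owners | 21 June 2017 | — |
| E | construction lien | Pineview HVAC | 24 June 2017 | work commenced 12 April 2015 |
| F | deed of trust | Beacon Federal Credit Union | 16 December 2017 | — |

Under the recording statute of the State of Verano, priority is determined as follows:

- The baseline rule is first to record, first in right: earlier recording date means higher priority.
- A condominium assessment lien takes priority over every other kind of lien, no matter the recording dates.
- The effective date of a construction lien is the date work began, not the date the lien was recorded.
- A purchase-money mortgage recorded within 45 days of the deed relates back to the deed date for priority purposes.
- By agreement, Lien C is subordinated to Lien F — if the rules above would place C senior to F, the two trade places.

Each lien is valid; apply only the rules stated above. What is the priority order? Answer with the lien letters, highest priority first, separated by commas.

Effective dates: A was recorded 144 days after the deed — beyond 45 days — so no relation-back applies; C's effective date is 20 April 2016, when work began; E relates back to 12 April 2015 (work commenced).
D, as a condominium assessment lien, has superpriority and ranks first.
The other liens, earliest effective date first: E (12 April 2015), A (10 June 2015), B (14 November 2015), C (20 April 2016), F (16 December 2017).
The subordination applies — C was senior to F — so C and F swap.

D, E, A, B, F, C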